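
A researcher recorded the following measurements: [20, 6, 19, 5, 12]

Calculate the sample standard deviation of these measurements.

7.0214

Step 1: Compute the mean: 12.4
Step 2: Sum of squared deviations from the mean: 197.2
Step 3: Sample variance = 197.2 / 4 = 49.3
Step 4: Standard deviation = sqrt(49.3) = 7.0214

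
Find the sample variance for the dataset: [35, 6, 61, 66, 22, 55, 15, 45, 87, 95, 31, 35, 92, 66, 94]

880.8095

Step 1: Compute the mean: (35 + 6 + 61 + 66 + 22 + 55 + 15 + 45 + 87 + 95 + 31 + 35 + 92 + 66 + 94) / 15 = 53.6667
Step 2: Compute squared deviations from the mean:
  (35 - 53.6667)^2 = 348.4444
  (6 - 53.6667)^2 = 2272.1111
  (61 - 53.6667)^2 = 53.7778
  (66 - 53.6667)^2 = 152.1111
  (22 - 53.6667)^2 = 1002.7778
  (55 - 53.6667)^2 = 1.7778
  (15 - 53.6667)^2 = 1495.1111
  (45 - 53.6667)^2 = 75.1111
  (87 - 53.6667)^2 = 1111.1111
  (95 - 53.6667)^2 = 1708.4444
  (31 - 53.6667)^2 = 513.7778
  (35 - 53.6667)^2 = 348.4444
  (92 - 53.6667)^2 = 1469.4444
  (66 - 53.6667)^2 = 152.1111
  (94 - 53.6667)^2 = 1626.7778
Step 3: Sum of squared deviations = 12331.3333
Step 4: Sample variance = 12331.3333 / 14 = 880.8095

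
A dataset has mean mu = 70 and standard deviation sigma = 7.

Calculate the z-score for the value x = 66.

-0.5714

Step 1: Recall the z-score formula: z = (x - mu) / sigma
Step 2: Substitute values: z = (66 - 70) / 7
Step 3: z = -4 / 7 = -0.5714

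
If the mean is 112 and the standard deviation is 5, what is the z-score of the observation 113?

0.2

Step 1: Recall the z-score formula: z = (x - mu) / sigma
Step 2: Substitute values: z = (113 - 112) / 5
Step 3: z = 1 / 5 = 0.2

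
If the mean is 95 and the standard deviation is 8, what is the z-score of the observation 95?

0

Step 1: Recall the z-score formula: z = (x - mu) / sigma
Step 2: Substitute values: z = (95 - 95) / 8
Step 3: z = 0 / 8 = 0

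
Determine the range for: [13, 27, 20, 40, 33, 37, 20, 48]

35

Step 1: Identify the maximum value: max = 48
Step 2: Identify the minimum value: min = 13
Step 3: Range = max - min = 48 - 13 = 35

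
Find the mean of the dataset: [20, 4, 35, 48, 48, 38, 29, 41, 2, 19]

28.4

Step 1: Sum all values: 20 + 4 + 35 + 48 + 48 + 38 + 29 + 41 + 2 + 19 = 284
Step 2: Count the number of values: n = 10
Step 3: Mean = sum / n = 284 / 10 = 28.4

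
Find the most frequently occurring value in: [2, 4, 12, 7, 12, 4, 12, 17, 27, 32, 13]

12

Step 1: Count the frequency of each value:
  2: appears 1 time(s)
  4: appears 2 time(s)
  7: appears 1 time(s)
  12: appears 3 time(s)
  13: appears 1 time(s)
  17: appears 1 time(s)
  27: appears 1 time(s)
  32: appears 1 time(s)
Step 2: The value 12 appears most frequently (3 times).
Step 3: Mode = 12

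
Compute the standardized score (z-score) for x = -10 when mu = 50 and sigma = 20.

-3

Step 1: Recall the z-score formula: z = (x - mu) / sigma
Step 2: Substitute values: z = (-10 - 50) / 20
Step 3: z = -60 / 20 = -3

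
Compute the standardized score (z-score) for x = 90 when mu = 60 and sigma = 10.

3

Step 1: Recall the z-score formula: z = (x - mu) / sigma
Step 2: Substitute values: z = (90 - 60) / 10
Step 3: z = 30 / 10 = 3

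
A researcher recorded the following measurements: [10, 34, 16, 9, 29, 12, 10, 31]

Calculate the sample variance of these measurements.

112.6964

Step 1: Compute the mean: (10 + 34 + 16 + 9 + 29 + 12 + 10 + 31) / 8 = 18.875
Step 2: Compute squared deviations from the mean:
  (10 - 18.875)^2 = 78.7656
  (34 - 18.875)^2 = 228.7656
  (16 - 18.875)^2 = 8.2656
  (9 - 18.875)^2 = 97.5156
  (29 - 18.875)^2 = 102.5156
  (12 - 18.875)^2 = 47.2656
  (10 - 18.875)^2 = 78.7656
  (31 - 18.875)^2 = 147.0156
Step 3: Sum of squared deviations = 788.875
Step 4: Sample variance = 788.875 / 7 = 112.6964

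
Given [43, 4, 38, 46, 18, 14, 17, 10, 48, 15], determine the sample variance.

273.5667

Step 1: Compute the mean: (43 + 4 + 38 + 46 + 18 + 14 + 17 + 10 + 48 + 15) / 10 = 25.3
Step 2: Compute squared deviations from the mean:
  (43 - 25.3)^2 = 313.29
  (4 - 25.3)^2 = 453.69
  (38 - 25.3)^2 = 161.29
  (46 - 25.3)^2 = 428.49
  (18 - 25.3)^2 = 53.29
  (14 - 25.3)^2 = 127.69
  (17 - 25.3)^2 = 68.89
  (10 - 25.3)^2 = 234.09
  (48 - 25.3)^2 = 515.29
  (15 - 25.3)^2 = 106.09
Step 3: Sum of squared deviations = 2462.1
Step 4: Sample variance = 2462.1 / 9 = 273.5667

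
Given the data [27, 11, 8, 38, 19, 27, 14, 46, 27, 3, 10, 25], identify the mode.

27

Step 1: Count the frequency of each value:
  3: appears 1 time(s)
  8: appears 1 time(s)
  10: appears 1 time(s)
  11: appears 1 time(s)
  14: appears 1 time(s)
  19: appears 1 time(s)
  25: appears 1 time(s)
  27: appears 3 time(s)
  38: appears 1 time(s)
  46: appears 1 time(s)
Step 2: The value 27 appears most frequently (3 times).
Step 3: Mode = 27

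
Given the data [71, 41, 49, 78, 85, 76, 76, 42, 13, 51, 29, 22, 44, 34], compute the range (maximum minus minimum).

72

Step 1: Identify the maximum value: max = 85
Step 2: Identify the minimum value: min = 13
Step 3: Range = max - min = 85 - 13 = 72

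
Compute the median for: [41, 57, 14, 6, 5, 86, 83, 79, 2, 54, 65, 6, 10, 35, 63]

41

Step 1: Sort the data in ascending order: [2, 5, 6, 6, 10, 14, 35, 41, 54, 57, 63, 65, 79, 83, 86]
Step 2: The number of values is n = 15.
Step 3: Since n is odd, the median is the middle value at position 8: 41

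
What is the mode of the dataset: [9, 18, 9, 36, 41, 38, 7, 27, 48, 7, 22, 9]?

9

Step 1: Count the frequency of each value:
  7: appears 2 time(s)
  9: appears 3 time(s)
  18: appears 1 time(s)
  22: appears 1 time(s)
  27: appears 1 time(s)
  36: appears 1 time(s)
  38: appears 1 time(s)
  41: appears 1 time(s)
  48: appears 1 time(s)
Step 2: The value 9 appears most frequently (3 times).
Step 3: Mode = 9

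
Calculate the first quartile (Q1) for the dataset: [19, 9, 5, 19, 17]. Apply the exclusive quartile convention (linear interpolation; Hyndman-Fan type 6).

7

Step 1: Sort the data: [5, 9, 17, 19, 19]
Step 2: n = 5
Step 3: Using the exclusive quartile method:
  Q1 = 7
  Q2 (median) = 17
  Q3 = 19
  IQR = Q3 - Q1 = 19 - 7 = 12
Step 4: Q1 = 7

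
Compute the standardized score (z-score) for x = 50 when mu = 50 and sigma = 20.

0

Step 1: Recall the z-score formula: z = (x - mu) / sigma
Step 2: Substitute values: z = (50 - 50) / 20
Step 3: z = 0 / 20 = 0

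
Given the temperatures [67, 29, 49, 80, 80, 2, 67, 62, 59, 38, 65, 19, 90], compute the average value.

54.3846

Step 1: Sum all values: 67 + 29 + 49 + 80 + 80 + 2 + 67 + 62 + 59 + 38 + 65 + 19 + 90 = 707
Step 2: Count the number of values: n = 13
Step 3: Mean = sum / n = 707 / 13 = 54.3846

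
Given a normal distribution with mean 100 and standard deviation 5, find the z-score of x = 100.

0

Step 1: Recall the z-score formula: z = (x - mu) / sigma
Step 2: Substitute values: z = (100 - 100) / 5
Step 3: z = 0 / 5 = 0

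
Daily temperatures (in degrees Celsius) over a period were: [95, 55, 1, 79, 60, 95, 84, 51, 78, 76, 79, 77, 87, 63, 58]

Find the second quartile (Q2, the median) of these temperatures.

77

Step 1: Sort the data: [1, 51, 55, 58, 60, 63, 76, 77, 78, 79, 79, 84, 87, 95, 95]
Step 2: n = 15
Step 3: Q2 is the median. Since n is odd, it is the middle value at position 8: 77
Step 4: Q2 = 77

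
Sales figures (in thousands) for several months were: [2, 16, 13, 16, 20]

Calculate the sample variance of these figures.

46.8

Step 1: Compute the mean: (2 + 16 + 13 + 16 + 20) / 5 = 13.4
Step 2: Compute squared deviations from the mean:
  (2 - 13.4)^2 = 129.96
  (16 - 13.4)^2 = 6.76
  (13 - 13.4)^2 = 0.16
  (16 - 13.4)^2 = 6.76
  (20 - 13.4)^2 = 43.56
Step 3: Sum of squared deviations = 187.2
Step 4: Sample variance = 187.2 / 4 = 46.8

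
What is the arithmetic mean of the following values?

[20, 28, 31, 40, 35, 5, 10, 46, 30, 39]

28.4

Step 1: Sum all values: 20 + 28 + 31 + 40 + 35 + 5 + 10 + 46 + 30 + 39 = 284
Step 2: Count the number of values: n = 10
Step 3: Mean = sum / n = 284 / 10 = 28.4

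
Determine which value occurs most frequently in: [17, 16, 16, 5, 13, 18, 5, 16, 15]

16

Step 1: Count the frequency of each value:
  5: appears 2 time(s)
  13: appears 1 time(s)
  15: appears 1 time(s)
  16: appears 3 time(s)
  17: appears 1 time(s)
  18: appears 1 time(s)
Step 2: The value 16 appears most frequently (3 times).
Step 3: Mode = 16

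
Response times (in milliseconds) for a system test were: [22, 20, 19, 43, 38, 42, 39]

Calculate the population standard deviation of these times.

10.1338

Step 1: Compute the mean: 31.8571
Step 2: Sum of squared deviations from the mean: 718.8571
Step 3: Population variance = 718.8571 / 7 = 102.6939
Step 4: Standard deviation = sqrt(102.6939) = 10.1338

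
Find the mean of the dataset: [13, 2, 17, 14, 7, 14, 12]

11.2857

Step 1: Sum all values: 13 + 2 + 17 + 14 + 7 + 14 + 12 = 79
Step 2: Count the number of values: n = 7
Step 3: Mean = sum / n = 79 / 7 = 11.2857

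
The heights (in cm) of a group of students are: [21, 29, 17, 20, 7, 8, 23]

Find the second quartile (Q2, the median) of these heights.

20

Step 1: Sort the data: [7, 8, 17, 20, 21, 23, 29]
Step 2: n = 7
Step 3: Q2 is the median. Since n is odd, it is the middle value at position 4: 20
Step 4: Q2 = 20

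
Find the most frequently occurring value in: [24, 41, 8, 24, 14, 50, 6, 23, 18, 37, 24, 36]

24

Step 1: Count the frequency of each value:
  6: appears 1 time(s)
  8: appears 1 time(s)
  14: appears 1 time(s)
  18: appears 1 time(s)
  23: appears 1 time(s)
  24: appears 3 time(s)
  36: appears 1 time(s)
  37: appears 1 time(s)
  41: appears 1 time(s)
  50: appears 1 time(s)
Step 2: The value 24 appears most frequently (3 times).
Step 3: Mode = 24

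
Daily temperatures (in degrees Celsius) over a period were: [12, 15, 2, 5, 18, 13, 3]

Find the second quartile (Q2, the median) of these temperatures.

12

Step 1: Sort the data: [2, 3, 5, 12, 13, 15, 18]
Step 2: n = 7
Step 3: Q2 is the median. Since n is odd, it is the middle value at position 4: 12
Step 4: Q2 = 12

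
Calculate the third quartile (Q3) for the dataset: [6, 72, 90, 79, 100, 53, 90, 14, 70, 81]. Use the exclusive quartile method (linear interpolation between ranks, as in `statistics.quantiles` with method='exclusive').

90

Step 1: Sort the data: [6, 14, 53, 70, 72, 79, 81, 90, 90, 100]
Step 2: n = 10
Step 3: Using the exclusive quartile method:
  Q1 = 43.25
  Q2 (median) = 75.5
  Q3 = 90
  IQR = Q3 - Q1 = 90 - 43.25 = 46.75
Step 4: Q3 = 90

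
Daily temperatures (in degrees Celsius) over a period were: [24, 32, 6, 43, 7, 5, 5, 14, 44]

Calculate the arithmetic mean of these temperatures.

20

Step 1: Sum all values: 24 + 32 + 6 + 43 + 7 + 5 + 5 + 14 + 44 = 180
Step 2: Count the number of values: n = 9
Step 3: Mean = sum / n = 180 / 9 = 20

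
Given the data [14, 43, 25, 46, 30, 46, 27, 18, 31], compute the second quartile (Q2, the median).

30

Step 1: Sort the data: [14, 18, 25, 27, 30, 31, 43, 46, 46]
Step 2: n = 9
Step 3: Q2 is the median. Since n is odd, it is the middle value at position 5: 30
Step 4: Q2 = 30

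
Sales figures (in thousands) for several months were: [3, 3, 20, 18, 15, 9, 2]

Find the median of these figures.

9

Step 1: Sort the data in ascending order: [2, 3, 3, 9, 15, 18, 20]
Step 2: The number of values is n = 7.
Step 3: Since n is odd, the median is the middle value at position 4: 9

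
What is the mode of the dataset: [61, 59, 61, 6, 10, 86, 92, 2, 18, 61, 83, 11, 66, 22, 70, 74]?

61

Step 1: Count the frequency of each value:
  2: appears 1 time(s)
  6: appears 1 time(s)
  10: appears 1 time(s)
  11: appears 1 time(s)
  18: appears 1 time(s)
  22: appears 1 time(s)
  59: appears 1 time(s)
  61: appears 3 time(s)
  66: appears 1 time(s)
  70: appears 1 time(s)
  74: appears 1 time(s)
  83: appears 1 time(s)
  86: appears 1 time(s)
  92: appears 1 time(s)
Step 2: The value 61 appears most frequently (3 times).
Step 3: Mode = 61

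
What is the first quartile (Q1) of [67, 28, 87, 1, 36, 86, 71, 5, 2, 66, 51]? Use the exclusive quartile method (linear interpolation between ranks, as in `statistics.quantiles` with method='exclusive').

5

Step 1: Sort the data: [1, 2, 5, 28, 36, 51, 66, 67, 71, 86, 87]
Step 2: n = 11
Step 3: Using the exclusive quartile method:
  Q1 = 5
  Q2 (median) = 51
  Q3 = 71
  IQR = Q3 - Q1 = 71 - 5 = 66
Step 4: Q1 = 5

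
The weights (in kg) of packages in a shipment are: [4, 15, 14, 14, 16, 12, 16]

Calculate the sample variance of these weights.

17.6667

Step 1: Compute the mean: (4 + 15 + 14 + 14 + 16 + 12 + 16) / 7 = 13
Step 2: Compute squared deviations from the mean:
  (4 - 13)^2 = 81
  (15 - 13)^2 = 4
  (14 - 13)^2 = 1
  (14 - 13)^2 = 1
  (16 - 13)^2 = 9
  (12 - 13)^2 = 1
  (16 - 13)^2 = 9
Step 3: Sum of squared deviations = 106
Step 4: Sample variance = 106 / 6 = 17.6667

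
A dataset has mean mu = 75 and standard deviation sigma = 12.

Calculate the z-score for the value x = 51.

-2

Step 1: Recall the z-score formula: z = (x - mu) / sigma
Step 2: Substitute values: z = (51 - 75) / 12
Step 3: z = -24 / 12 = -2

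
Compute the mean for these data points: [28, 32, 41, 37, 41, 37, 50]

38

Step 1: Sum all values: 28 + 32 + 41 + 37 + 41 + 37 + 50 = 266
Step 2: Count the number of values: n = 7
Step 3: Mean = sum / n = 266 / 7 = 38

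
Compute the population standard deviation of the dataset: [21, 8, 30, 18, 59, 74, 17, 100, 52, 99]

32.6061

Step 1: Compute the mean: 47.8
Step 2: Sum of squared deviations from the mean: 10631.6
Step 3: Population variance = 10631.6 / 10 = 1063.16
Step 4: Standard deviation = sqrt(1063.16) = 32.6061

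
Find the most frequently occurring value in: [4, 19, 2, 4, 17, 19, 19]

19

Step 1: Count the frequency of each value:
  2: appears 1 time(s)
  4: appears 2 time(s)
  17: appears 1 time(s)
  19: appears 3 time(s)
Step 2: The value 19 appears most frequently (3 times).
Step 3: Mode = 19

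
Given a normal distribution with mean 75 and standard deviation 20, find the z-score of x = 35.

-2

Step 1: Recall the z-score formula: z = (x - mu) / sigma
Step 2: Substitute values: z = (35 - 75) / 20
Step 3: z = -40 / 20 = -2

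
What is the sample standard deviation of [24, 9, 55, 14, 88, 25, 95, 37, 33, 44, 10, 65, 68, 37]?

27.6318

Step 1: Compute the mean: 43.1429
Step 2: Sum of squared deviations from the mean: 9925.7143
Step 3: Sample variance = 9925.7143 / 13 = 763.5165
Step 4: Standard deviation = sqrt(763.5165) = 27.6318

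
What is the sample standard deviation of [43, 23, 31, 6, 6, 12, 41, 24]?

14.5774

Step 1: Compute the mean: 23.25
Step 2: Sum of squared deviations from the mean: 1487.5
Step 3: Sample variance = 1487.5 / 7 = 212.5
Step 4: Standard deviation = sqrt(212.5) = 14.5774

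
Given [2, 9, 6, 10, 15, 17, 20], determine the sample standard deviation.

6.3696

Step 1: Compute the mean: 11.2857
Step 2: Sum of squared deviations from the mean: 243.4286
Step 3: Sample variance = 243.4286 / 6 = 40.5714
Step 4: Standard deviation = sqrt(40.5714) = 6.3696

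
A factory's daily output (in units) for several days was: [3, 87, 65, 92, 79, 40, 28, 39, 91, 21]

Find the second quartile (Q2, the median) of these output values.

52.5

Step 1: Sort the data: [3, 21, 28, 39, 40, 65, 79, 87, 91, 92]
Step 2: n = 10
Step 3: Q2 is the median. Since n is even, it is the average of the values at positions 5 and 6:
  Q2 = (40 + 65) / 2 = 52.5
Step 4: Q2 = 52.5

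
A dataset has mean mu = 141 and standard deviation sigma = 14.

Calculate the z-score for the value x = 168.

1.9286

Step 1: Recall the z-score formula: z = (x - mu) / sigma
Step 2: Substitute values: z = (168 - 141) / 14
Step 3: z = 27 / 14 = 1.9286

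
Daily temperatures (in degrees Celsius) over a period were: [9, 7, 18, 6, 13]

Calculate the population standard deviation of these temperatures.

4.4091

Step 1: Compute the mean: 10.6
Step 2: Sum of squared deviations from the mean: 97.2
Step 3: Population variance = 97.2 / 5 = 19.44
Step 4: Standard deviation = sqrt(19.44) = 4.4091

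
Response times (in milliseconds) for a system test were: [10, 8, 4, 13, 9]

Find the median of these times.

9

Step 1: Sort the data in ascending order: [4, 8, 9, 10, 13]
Step 2: The number of values is n = 5.
Step 3: Since n is odd, the median is the middle value at position 3: 9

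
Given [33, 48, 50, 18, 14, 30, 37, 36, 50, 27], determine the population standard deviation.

12.0087

Step 1: Compute the mean: 34.3
Step 2: Sum of squared deviations from the mean: 1442.1
Step 3: Population variance = 1442.1 / 10 = 144.21
Step 4: Standard deviation = sqrt(144.21) = 12.0087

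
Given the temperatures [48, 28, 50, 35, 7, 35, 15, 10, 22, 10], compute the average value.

26

Step 1: Sum all values: 48 + 28 + 50 + 35 + 7 + 35 + 15 + 10 + 22 + 10 = 260
Step 2: Count the number of values: n = 10
Step 3: Mean = sum / n = 260 / 10 = 26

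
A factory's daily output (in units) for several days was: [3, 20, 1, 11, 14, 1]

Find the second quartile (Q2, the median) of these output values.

7

Step 1: Sort the data: [1, 1, 3, 11, 14, 20]
Step 2: n = 6
Step 3: Q2 is the median. Since n is even, it is the average of the values at positions 3 and 4:
  Q2 = (3 + 11) / 2 = 7
Step 4: Q2 = 7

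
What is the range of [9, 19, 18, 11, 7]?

12

Step 1: Identify the maximum value: max = 19
Step 2: Identify the minimum value: min = 7
Step 3: Range = max - min = 19 - 7 = 12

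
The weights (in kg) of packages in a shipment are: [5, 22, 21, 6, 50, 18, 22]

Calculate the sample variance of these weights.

221.9524

Step 1: Compute the mean: (5 + 22 + 21 + 6 + 50 + 18 + 22) / 7 = 20.5714
Step 2: Compute squared deviations from the mean:
  (5 - 20.5714)^2 = 242.4694
  (22 - 20.5714)^2 = 2.0408
  (21 - 20.5714)^2 = 0.1837
  (6 - 20.5714)^2 = 212.3265
  (50 - 20.5714)^2 = 866.0408
  (18 - 20.5714)^2 = 6.6122
  (22 - 20.5714)^2 = 2.0408
Step 3: Sum of squared deviations = 1331.7143
Step 4: Sample variance = 1331.7143 / 6 = 221.9524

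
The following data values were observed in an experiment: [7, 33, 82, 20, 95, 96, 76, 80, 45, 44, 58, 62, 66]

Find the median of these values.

62

Step 1: Sort the data in ascending order: [7, 20, 33, 44, 45, 58, 62, 66, 76, 80, 82, 95, 96]
Step 2: The number of values is n = 13.
Step 3: Since n is odd, the median is the middle value at position 7: 62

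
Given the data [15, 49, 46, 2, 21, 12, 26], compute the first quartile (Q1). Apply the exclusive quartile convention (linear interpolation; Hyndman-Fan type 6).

12

Step 1: Sort the data: [2, 12, 15, 21, 26, 46, 49]
Step 2: n = 7
Step 3: Using the exclusive quartile method:
  Q1 = 12
  Q2 (median) = 21
  Q3 = 46
  IQR = Q3 - Q1 = 46 - 12 = 34
Step 4: Q1 = 12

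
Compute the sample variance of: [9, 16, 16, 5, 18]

30.7

Step 1: Compute the mean: (9 + 16 + 16 + 5 + 18) / 5 = 12.8
Step 2: Compute squared deviations from the mean:
  (9 - 12.8)^2 = 14.44
  (16 - 12.8)^2 = 10.24
  (16 - 12.8)^2 = 10.24
  (5 - 12.8)^2 = 60.84
  (18 - 12.8)^2 = 27.04
Step 3: Sum of squared deviations = 122.8
Step 4: Sample variance = 122.8 / 4 = 30.7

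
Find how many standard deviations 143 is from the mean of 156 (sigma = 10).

-1.3

Step 1: Recall the z-score formula: z = (x - mu) / sigma
Step 2: Substitute values: z = (143 - 156) / 10
Step 3: z = -13 / 10 = -1.3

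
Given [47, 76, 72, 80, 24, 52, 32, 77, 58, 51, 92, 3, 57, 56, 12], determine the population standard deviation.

24.8564

Step 1: Compute the mean: 52.6
Step 2: Sum of squared deviations from the mean: 9267.6
Step 3: Population variance = 9267.6 / 15 = 617.84
Step 4: Standard deviation = sqrt(617.84) = 24.8564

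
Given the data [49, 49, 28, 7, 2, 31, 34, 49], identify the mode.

49

Step 1: Count the frequency of each value:
  2: appears 1 time(s)
  7: appears 1 time(s)
  28: appears 1 time(s)
  31: appears 1 time(s)
  34: appears 1 time(s)
  49: appears 3 time(s)
Step 2: The value 49 appears most frequently (3 times).
Step 3: Mode = 49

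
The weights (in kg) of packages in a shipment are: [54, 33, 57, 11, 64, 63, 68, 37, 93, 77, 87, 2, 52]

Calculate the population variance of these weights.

677.7515

Step 1: Compute the mean: (54 + 33 + 57 + 11 + 64 + 63 + 68 + 37 + 93 + 77 + 87 + 2 + 52) / 13 = 53.6923
Step 2: Compute squared deviations from the mean:
  (54 - 53.6923)^2 = 0.0947
  (33 - 53.6923)^2 = 428.1716
  (57 - 53.6923)^2 = 10.9408
  (11 - 53.6923)^2 = 1822.6331
  (64 - 53.6923)^2 = 106.2485
  (63 - 53.6923)^2 = 86.6331
  (68 - 53.6923)^2 = 204.7101
  (37 - 53.6923)^2 = 278.6331
  (93 - 53.6923)^2 = 1545.0947
  (77 - 53.6923)^2 = 543.2485
  (87 - 53.6923)^2 = 1109.4024
  (2 - 53.6923)^2 = 2672.0947
  (52 - 53.6923)^2 = 2.8639
Step 3: Sum of squared deviations = 8810.7692
Step 4: Population variance = 8810.7692 / 13 = 677.7515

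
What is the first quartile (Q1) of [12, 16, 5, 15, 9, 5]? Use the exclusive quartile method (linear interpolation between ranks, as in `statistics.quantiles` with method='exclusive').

5

Step 1: Sort the data: [5, 5, 9, 12, 15, 16]
Step 2: n = 6
Step 3: Using the exclusive quartile method:
  Q1 = 5
  Q2 (median) = 10.5
  Q3 = 15.25
  IQR = Q3 - Q1 = 15.25 - 5 = 10.25
Step 4: Q1 = 5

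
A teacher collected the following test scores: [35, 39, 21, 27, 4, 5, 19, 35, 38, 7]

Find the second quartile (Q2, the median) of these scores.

24

Step 1: Sort the data: [4, 5, 7, 19, 21, 27, 35, 35, 38, 39]
Step 2: n = 10
Step 3: Q2 is the median. Since n is even, it is the average of the values at positions 5 and 6:
  Q2 = (21 + 27) / 2 = 24
Step 4: Q2 = 24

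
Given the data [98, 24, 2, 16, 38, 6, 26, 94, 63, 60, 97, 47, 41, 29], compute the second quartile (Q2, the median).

39.5

Step 1: Sort the data: [2, 6, 16, 24, 26, 29, 38, 41, 47, 60, 63, 94, 97, 98]
Step 2: n = 14
Step 3: Q2 is the median. Since n is even, it is the average of the values at positions 7 and 8:
  Q2 = (38 + 41) / 2 = 39.5
Step 4: Q2 = 39.5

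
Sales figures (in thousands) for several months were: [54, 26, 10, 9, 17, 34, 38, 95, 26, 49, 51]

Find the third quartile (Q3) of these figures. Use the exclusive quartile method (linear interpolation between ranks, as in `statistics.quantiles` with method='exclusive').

51

Step 1: Sort the data: [9, 10, 17, 26, 26, 34, 38, 49, 51, 54, 95]
Step 2: n = 11
Step 3: Using the exclusive quartile method:
  Q1 = 17
  Q2 (median) = 34
  Q3 = 51
  IQR = Q3 - Q1 = 51 - 17 = 34
Step 4: Q3 = 51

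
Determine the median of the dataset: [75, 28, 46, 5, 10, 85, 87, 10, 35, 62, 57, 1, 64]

46

Step 1: Sort the data in ascending order: [1, 5, 10, 10, 28, 35, 46, 57, 62, 64, 75, 85, 87]
Step 2: The number of values is n = 13.
Step 3: Since n is odd, the median is the middle value at position 7: 46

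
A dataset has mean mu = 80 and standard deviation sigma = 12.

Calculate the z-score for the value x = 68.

-1

Step 1: Recall the z-score formula: z = (x - mu) / sigma
Step 2: Substitute values: z = (68 - 80) / 12
Step 3: z = -12 / 12 = -1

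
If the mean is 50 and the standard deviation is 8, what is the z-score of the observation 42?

-1

Step 1: Recall the z-score formula: z = (x - mu) / sigma
Step 2: Substitute values: z = (42 - 50) / 8
Step 3: z = -8 / 8 = -1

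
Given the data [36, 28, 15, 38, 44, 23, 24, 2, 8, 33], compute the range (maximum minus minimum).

42

Step 1: Identify the maximum value: max = 44
Step 2: Identify the minimum value: min = 2
Step 3: Range = max - min = 44 - 2 = 42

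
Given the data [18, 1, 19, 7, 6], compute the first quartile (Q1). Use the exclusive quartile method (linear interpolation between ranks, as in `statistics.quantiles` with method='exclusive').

3.5

Step 1: Sort the data: [1, 6, 7, 18, 19]
Step 2: n = 5
Step 3: Using the exclusive quartile method:
  Q1 = 3.5
  Q2 (median) = 7
  Q3 = 18.5
  IQR = Q3 - Q1 = 18.5 - 3.5 = 15
Step 4: Q1 = 3.5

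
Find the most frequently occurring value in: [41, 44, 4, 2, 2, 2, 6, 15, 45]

2

Step 1: Count the frequency of each value:
  2: appears 3 time(s)
  4: appears 1 time(s)
  6: appears 1 time(s)
  15: appears 1 time(s)
  41: appears 1 time(s)
  44: appears 1 time(s)
  45: appears 1 time(s)
Step 2: The value 2 appears most frequently (3 times).
Step 3: Mode = 2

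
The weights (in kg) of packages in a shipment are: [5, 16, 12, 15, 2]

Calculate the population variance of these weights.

30.8

Step 1: Compute the mean: (5 + 16 + 12 + 15 + 2) / 5 = 10
Step 2: Compute squared deviations from the mean:
  (5 - 10)^2 = 25
  (16 - 10)^2 = 36
  (12 - 10)^2 = 4
  (15 - 10)^2 = 25
  (2 - 10)^2 = 64
Step 3: Sum of squared deviations = 154
Step 4: Population variance = 154 / 5 = 30.8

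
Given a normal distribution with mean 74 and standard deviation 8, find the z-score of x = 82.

1

Step 1: Recall the z-score formula: z = (x - mu) / sigma
Step 2: Substitute values: z = (82 - 74) / 8
Step 3: z = 8 / 8 = 1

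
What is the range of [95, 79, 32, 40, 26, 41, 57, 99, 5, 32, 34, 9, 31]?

94

Step 1: Identify the maximum value: max = 99
Step 2: Identify the minimum value: min = 5
Step 3: Range = max - min = 99 - 5 = 94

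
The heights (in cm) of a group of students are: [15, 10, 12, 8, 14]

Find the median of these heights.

12

Step 1: Sort the data in ascending order: [8, 10, 12, 14, 15]
Step 2: The number of values is n = 5.
Step 3: Since n is odd, the median is the middle value at position 3: 12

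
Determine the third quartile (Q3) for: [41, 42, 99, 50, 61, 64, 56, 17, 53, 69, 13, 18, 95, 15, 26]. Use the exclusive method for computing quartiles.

64

Step 1: Sort the data: [13, 15, 17, 18, 26, 41, 42, 50, 53, 56, 61, 64, 69, 95, 99]
Step 2: n = 15
Step 3: Using the exclusive quartile method:
  Q1 = 18
  Q2 (median) = 50
  Q3 = 64
  IQR = Q3 - Q1 = 64 - 18 = 46
Step 4: Q3 = 64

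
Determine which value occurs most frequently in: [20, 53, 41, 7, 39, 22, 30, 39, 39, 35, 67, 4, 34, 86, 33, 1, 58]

39

Step 1: Count the frequency of each value:
  1: appears 1 time(s)
  4: appears 1 time(s)
  7: appears 1 time(s)
  20: appears 1 time(s)
  22: appears 1 time(s)
  30: appears 1 time(s)
  33: appears 1 time(s)
  34: appears 1 time(s)
  35: appears 1 time(s)
  39: appears 3 time(s)
  41: appears 1 time(s)
  53: appears 1 time(s)
  58: appears 1 time(s)
  67: appears 1 time(s)
  86: appears 1 time(s)
Step 2: The value 39 appears most frequently (3 times).
Step 3: Mode = 39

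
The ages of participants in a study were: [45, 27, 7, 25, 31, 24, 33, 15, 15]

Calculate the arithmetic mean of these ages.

24.6667

Step 1: Sum all values: 45 + 27 + 7 + 25 + 31 + 24 + 33 + 15 + 15 = 222
Step 2: Count the number of values: n = 9
Step 3: Mean = sum / n = 222 / 9 = 24.6667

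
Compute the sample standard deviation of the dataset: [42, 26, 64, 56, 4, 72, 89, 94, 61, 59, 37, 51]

25.3142

Step 1: Compute the mean: 54.5833
Step 2: Sum of squared deviations from the mean: 7048.9167
Step 3: Sample variance = 7048.9167 / 11 = 640.8106
Step 4: Standard deviation = sqrt(640.8106) = 25.3142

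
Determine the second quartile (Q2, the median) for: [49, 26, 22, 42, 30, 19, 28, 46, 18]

28

Step 1: Sort the data: [18, 19, 22, 26, 28, 30, 42, 46, 49]
Step 2: n = 9
Step 3: Q2 is the median. Since n is odd, it is the middle value at position 5: 28
Step 4: Q2 = 28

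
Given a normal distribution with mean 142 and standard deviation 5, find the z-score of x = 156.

2.8

Step 1: Recall the z-score formula: z = (x - mu) / sigma
Step 2: Substitute values: z = (156 - 142) / 5
Step 3: z = 14 / 5 = 2.8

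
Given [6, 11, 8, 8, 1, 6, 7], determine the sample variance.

9.2381

Step 1: Compute the mean: (6 + 11 + 8 + 8 + 1 + 6 + 7) / 7 = 6.7143
Step 2: Compute squared deviations from the mean:
  (6 - 6.7143)^2 = 0.5102
  (11 - 6.7143)^2 = 18.3673
  (8 - 6.7143)^2 = 1.6531
  (8 - 6.7143)^2 = 1.6531
  (1 - 6.7143)^2 = 32.6531
  (6 - 6.7143)^2 = 0.5102
  (7 - 6.7143)^2 = 0.0816
Step 3: Sum of squared deviations = 55.4286
Step 4: Sample variance = 55.4286 / 6 = 9.2381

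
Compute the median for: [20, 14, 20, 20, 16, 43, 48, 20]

20

Step 1: Sort the data in ascending order: [14, 16, 20, 20, 20, 20, 43, 48]
Step 2: The number of values is n = 8.
Step 3: Since n is even, the median is the average of positions 4 and 5:
  Median = (20 + 20) / 2 = 20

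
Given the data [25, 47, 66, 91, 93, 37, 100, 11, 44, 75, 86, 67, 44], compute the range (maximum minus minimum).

89

Step 1: Identify the maximum value: max = 100
Step 2: Identify the minimum value: min = 11
Step 3: Range = max - min = 100 - 11 = 89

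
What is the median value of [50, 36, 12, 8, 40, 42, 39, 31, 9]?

36

Step 1: Sort the data in ascending order: [8, 9, 12, 31, 36, 39, 40, 42, 50]
Step 2: The number of values is n = 9.
Step 3: Since n is odd, the median is the middle value at position 5: 36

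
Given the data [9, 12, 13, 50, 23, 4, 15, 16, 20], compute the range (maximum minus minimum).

46

Step 1: Identify the maximum value: max = 50
Step 2: Identify the minimum value: min = 4
Step 3: Range = max - min = 50 - 4 = 46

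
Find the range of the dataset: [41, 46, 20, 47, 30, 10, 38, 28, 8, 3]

44

Step 1: Identify the maximum value: max = 47
Step 2: Identify the minimum value: min = 3
Step 3: Range = max - min = 47 - 3 = 44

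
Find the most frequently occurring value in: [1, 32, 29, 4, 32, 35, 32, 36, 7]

32

Step 1: Count the frequency of each value:
  1: appears 1 time(s)
  4: appears 1 time(s)
  7: appears 1 time(s)
  29: appears 1 time(s)
  32: appears 3 time(s)
  35: appears 1 time(s)
  36: appears 1 time(s)
Step 2: The value 32 appears most frequently (3 times).
Step 3: Mode = 32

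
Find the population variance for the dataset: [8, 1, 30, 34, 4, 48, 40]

307.3878

Step 1: Compute the mean: (8 + 1 + 30 + 34 + 4 + 48 + 40) / 7 = 23.5714
Step 2: Compute squared deviations from the mean:
  (8 - 23.5714)^2 = 242.4694
  (1 - 23.5714)^2 = 509.4694
  (30 - 23.5714)^2 = 41.3265
  (34 - 23.5714)^2 = 108.7551
  (4 - 23.5714)^2 = 383.0408
  (48 - 23.5714)^2 = 596.7551
  (40 - 23.5714)^2 = 269.898
Step 3: Sum of squared deviations = 2151.7143
Step 4: Population variance = 2151.7143 / 7 = 307.3878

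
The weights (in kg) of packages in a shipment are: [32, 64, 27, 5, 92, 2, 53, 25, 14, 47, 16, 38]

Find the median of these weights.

29.5

Step 1: Sort the data in ascending order: [2, 5, 14, 16, 25, 27, 32, 38, 47, 53, 64, 92]
Step 2: The number of values is n = 12.
Step 3: Since n is even, the median is the average of positions 6 and 7:
  Median = (27 + 32) / 2 = 29.5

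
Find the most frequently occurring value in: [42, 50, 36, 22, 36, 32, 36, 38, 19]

36

Step 1: Count the frequency of each value:
  19: appears 1 time(s)
  22: appears 1 time(s)
  32: appears 1 time(s)
  36: appears 3 time(s)
  38: appears 1 time(s)
  42: appears 1 time(s)
  50: appears 1 time(s)
Step 2: The value 36 appears most frequently (3 times).
Step 3: Mode = 36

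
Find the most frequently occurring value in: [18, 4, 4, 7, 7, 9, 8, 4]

4

Step 1: Count the frequency of each value:
  4: appears 3 time(s)
  7: appears 2 time(s)
  8: appears 1 time(s)
  9: appears 1 time(s)
  18: appears 1 time(s)
Step 2: The value 4 appears most frequently (3 times).
Step 3: Mode = 4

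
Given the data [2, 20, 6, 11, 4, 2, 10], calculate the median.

6

Step 1: Sort the data in ascending order: [2, 2, 4, 6, 10, 11, 20]
Step 2: The number of values is n = 7.
Step 3: Since n is odd, the median is the middle value at position 4: 6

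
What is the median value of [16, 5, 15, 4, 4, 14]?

9.5

Step 1: Sort the data in ascending order: [4, 4, 5, 14, 15, 16]
Step 2: The number of values is n = 6.
Step 3: Since n is even, the median is the average of positions 3 and 4:
  Median = (5 + 14) / 2 = 9.5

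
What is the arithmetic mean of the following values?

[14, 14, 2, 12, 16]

11.6

Step 1: Sum all values: 14 + 14 + 2 + 12 + 16 = 58
Step 2: Count the number of values: n = 5
Step 3: Mean = sum / n = 58 / 5 = 11.6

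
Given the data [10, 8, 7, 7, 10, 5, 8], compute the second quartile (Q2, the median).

8

Step 1: Sort the data: [5, 7, 7, 8, 8, 10, 10]
Step 2: n = 7
Step 3: Q2 is the median. Since n is odd, it is the middle value at position 4: 8
Step 4: Q2 = 8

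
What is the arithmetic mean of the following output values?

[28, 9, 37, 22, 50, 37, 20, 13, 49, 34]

29.9

Step 1: Sum all values: 28 + 9 + 37 + 22 + 50 + 37 + 20 + 13 + 49 + 34 = 299
Step 2: Count the number of values: n = 10
Step 3: Mean = sum / n = 299 / 10 = 29.9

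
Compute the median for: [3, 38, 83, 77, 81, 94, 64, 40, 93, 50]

70.5

Step 1: Sort the data in ascending order: [3, 38, 40, 50, 64, 77, 81, 83, 93, 94]
Step 2: The number of values is n = 10.
Step 3: Since n is even, the median is the average of positions 5 and 6:
  Median = (64 + 77) / 2 = 70.5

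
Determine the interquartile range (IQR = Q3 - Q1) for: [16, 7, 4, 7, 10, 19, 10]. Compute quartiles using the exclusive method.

9

Step 1: Sort the data: [4, 7, 7, 10, 10, 16, 19]
Step 2: n = 7
Step 3: Using the exclusive quartile method:
  Q1 = 7
  Q2 (median) = 10
  Q3 = 16
  IQR = Q3 - Q1 = 16 - 7 = 9
Step 4: IQR = 9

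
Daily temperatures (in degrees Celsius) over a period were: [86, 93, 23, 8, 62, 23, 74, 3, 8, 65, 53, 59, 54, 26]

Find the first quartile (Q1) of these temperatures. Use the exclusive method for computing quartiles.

19.25

Step 1: Sort the data: [3, 8, 8, 23, 23, 26, 53, 54, 59, 62, 65, 74, 86, 93]
Step 2: n = 14
Step 3: Using the exclusive quartile method:
  Q1 = 19.25
  Q2 (median) = 53.5
  Q3 = 67.25
  IQR = Q3 - Q1 = 67.25 - 19.25 = 48
Step 4: Q1 = 19.25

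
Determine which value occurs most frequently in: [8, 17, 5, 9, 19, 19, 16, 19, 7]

19

Step 1: Count the frequency of each value:
  5: appears 1 time(s)
  7: appears 1 time(s)
  8: appears 1 time(s)
  9: appears 1 time(s)
  16: appears 1 time(s)
  17: appears 1 time(s)
  19: appears 3 time(s)
Step 2: The value 19 appears most frequently (3 times).
Step 3: Mode = 19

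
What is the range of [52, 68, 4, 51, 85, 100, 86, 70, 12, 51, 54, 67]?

96

Step 1: Identify the maximum value: max = 100
Step 2: Identify the minimum value: min = 4
Step 3: Range = max - min = 100 - 4 = 96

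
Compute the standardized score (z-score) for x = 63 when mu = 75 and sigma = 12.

-1

Step 1: Recall the z-score formula: z = (x - mu) / sigma
Step 2: Substitute values: z = (63 - 75) / 12
Step 3: z = -12 / 12 = -1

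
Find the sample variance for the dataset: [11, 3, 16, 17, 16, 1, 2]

52.2857

Step 1: Compute the mean: (11 + 3 + 16 + 17 + 16 + 1 + 2) / 7 = 9.4286
Step 2: Compute squared deviations from the mean:
  (11 - 9.4286)^2 = 2.4694
  (3 - 9.4286)^2 = 41.3265
  (16 - 9.4286)^2 = 43.1837
  (17 - 9.4286)^2 = 57.3265
  (16 - 9.4286)^2 = 43.1837
  (1 - 9.4286)^2 = 71.0408
  (2 - 9.4286)^2 = 55.1837
Step 3: Sum of squared deviations = 313.7143
Step 4: Sample variance = 313.7143 / 6 = 52.2857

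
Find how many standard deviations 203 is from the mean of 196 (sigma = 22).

0.3182

Step 1: Recall the z-score formula: z = (x - mu) / sigma
Step 2: Substitute values: z = (203 - 196) / 22
Step 3: z = 7 / 22 = 0.3182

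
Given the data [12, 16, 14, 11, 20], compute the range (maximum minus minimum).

9

Step 1: Identify the maximum value: max = 20
Step 2: Identify the minimum value: min = 11
Step 3: Range = max - min = 20 - 11 = 9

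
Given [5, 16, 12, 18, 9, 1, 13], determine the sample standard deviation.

6.0238

Step 1: Compute the mean: 10.5714
Step 2: Sum of squared deviations from the mean: 217.7143
Step 3: Sample variance = 217.7143 / 6 = 36.2857
Step 4: Standard deviation = sqrt(36.2857) = 6.0238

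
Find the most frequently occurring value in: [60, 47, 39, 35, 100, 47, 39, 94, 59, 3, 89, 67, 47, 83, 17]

47

Step 1: Count the frequency of each value:
  3: appears 1 time(s)
  17: appears 1 time(s)
  35: appears 1 time(s)
  39: appears 2 time(s)
  47: appears 3 time(s)
  59: appears 1 time(s)
  60: appears 1 time(s)
  67: appears 1 time(s)
  83: appears 1 time(s)
  89: appears 1 time(s)
  94: appears 1 time(s)
  100: appears 1 time(s)
Step 2: The value 47 appears most frequently (3 times).
Step 3: Mode = 47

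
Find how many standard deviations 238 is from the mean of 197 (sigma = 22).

1.8636

Step 1: Recall the z-score formula: z = (x - mu) / sigma
Step 2: Substitute values: z = (238 - 197) / 22
Step 3: z = 41 / 22 = 1.8636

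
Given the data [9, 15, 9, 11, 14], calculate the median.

11

Step 1: Sort the data in ascending order: [9, 9, 11, 14, 15]
Step 2: The number of values is n = 5.
Step 3: Since n is odd, the median is the middle value at position 3: 11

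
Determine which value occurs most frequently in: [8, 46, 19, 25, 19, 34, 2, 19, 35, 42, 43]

19

Step 1: Count the frequency of each value:
  2: appears 1 time(s)
  8: appears 1 time(s)
  19: appears 3 time(s)
  25: appears 1 time(s)
  34: appears 1 time(s)
  35: appears 1 time(s)
  42: appears 1 time(s)
  43: appears 1 time(s)
  46: appears 1 time(s)
Step 2: The value 19 appears most frequently (3 times).
Step 3: Mode = 19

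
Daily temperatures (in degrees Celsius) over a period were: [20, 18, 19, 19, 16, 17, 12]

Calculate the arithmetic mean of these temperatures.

17.2857

Step 1: Sum all values: 20 + 18 + 19 + 19 + 16 + 17 + 12 = 121
Step 2: Count the number of values: n = 7
Step 3: Mean = sum / n = 121 / 7 = 17.2857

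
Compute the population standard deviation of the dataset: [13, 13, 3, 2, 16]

5.748

Step 1: Compute the mean: 9.4
Step 2: Sum of squared deviations from the mean: 165.2
Step 3: Population variance = 165.2 / 5 = 33.04
Step 4: Standard deviation = sqrt(33.04) = 5.748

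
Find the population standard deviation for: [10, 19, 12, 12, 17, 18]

3.448

Step 1: Compute the mean: 14.6667
Step 2: Sum of squared deviations from the mean: 71.3333
Step 3: Population variance = 71.3333 / 6 = 11.8889
Step 4: Standard deviation = sqrt(11.8889) = 3.448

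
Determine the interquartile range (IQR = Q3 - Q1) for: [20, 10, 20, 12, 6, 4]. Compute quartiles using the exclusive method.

14.5

Step 1: Sort the data: [4, 6, 10, 12, 20, 20]
Step 2: n = 6
Step 3: Using the exclusive quartile method:
  Q1 = 5.5
  Q2 (median) = 11
  Q3 = 20
  IQR = Q3 - Q1 = 20 - 5.5 = 14.5
Step 4: IQR = 14.5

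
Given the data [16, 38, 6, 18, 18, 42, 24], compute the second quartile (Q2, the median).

18

Step 1: Sort the data: [6, 16, 18, 18, 24, 38, 42]
Step 2: n = 7
Step 3: Q2 is the median. Since n is odd, it is the middle value at position 4: 18
Step 4: Q2 = 18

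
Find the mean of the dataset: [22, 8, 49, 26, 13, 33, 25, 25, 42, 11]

25.4

Step 1: Sum all values: 22 + 8 + 49 + 26 + 13 + 33 + 25 + 25 + 42 + 11 = 254
Step 2: Count the number of values: n = 10
Step 3: Mean = sum / n = 254 / 10 = 25.4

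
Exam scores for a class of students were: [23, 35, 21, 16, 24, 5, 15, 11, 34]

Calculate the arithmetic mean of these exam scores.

20.4444

Step 1: Sum all values: 23 + 35 + 21 + 16 + 24 + 5 + 15 + 11 + 34 = 184
Step 2: Count the number of values: n = 9
Step 3: Mean = sum / n = 184 / 9 = 20.4444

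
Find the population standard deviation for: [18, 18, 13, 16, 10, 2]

5.61

Step 1: Compute the mean: 12.8333
Step 2: Sum of squared deviations from the mean: 188.8333
Step 3: Population variance = 188.8333 / 6 = 31.4722
Step 4: Standard deviation = sqrt(31.4722) = 5.61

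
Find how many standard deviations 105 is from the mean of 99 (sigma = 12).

0.5

Step 1: Recall the z-score formula: z = (x - mu) / sigma
Step 2: Substitute values: z = (105 - 99) / 12
Step 3: z = 6 / 12 = 0.5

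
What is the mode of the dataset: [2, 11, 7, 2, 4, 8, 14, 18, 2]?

2

Step 1: Count the frequency of each value:
  2: appears 3 time(s)
  4: appears 1 time(s)
  7: appears 1 time(s)
  8: appears 1 time(s)
  11: appears 1 time(s)
  14: appears 1 time(s)
  18: appears 1 time(s)
Step 2: The value 2 appears most frequently (3 times).
Step 3: Mode = 2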